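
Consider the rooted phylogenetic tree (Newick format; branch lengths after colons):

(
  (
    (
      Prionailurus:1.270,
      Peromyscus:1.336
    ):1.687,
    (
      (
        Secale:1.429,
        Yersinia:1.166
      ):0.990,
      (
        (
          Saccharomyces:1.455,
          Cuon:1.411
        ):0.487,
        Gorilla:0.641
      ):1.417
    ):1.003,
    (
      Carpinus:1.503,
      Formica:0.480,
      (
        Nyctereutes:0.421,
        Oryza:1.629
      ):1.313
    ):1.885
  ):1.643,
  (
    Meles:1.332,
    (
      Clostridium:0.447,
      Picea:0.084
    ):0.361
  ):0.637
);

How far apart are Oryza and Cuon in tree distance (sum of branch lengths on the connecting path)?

9.145

The path runs Oryza → … → MRCA → … → Cuon; the MRCA is the node subtending ((Prionailurus,Peromyscus),((Secale,Yersinia),((Saccharomyces,Cuon),Gorilla)),(Carpinus,Formica,(Nyctereutes,Oryza))).
Branch lengths along that path: 1.629 + 1.313 + 1.885 + 1.003 + 1.417 + 0.487 + 1.411 = 9.145.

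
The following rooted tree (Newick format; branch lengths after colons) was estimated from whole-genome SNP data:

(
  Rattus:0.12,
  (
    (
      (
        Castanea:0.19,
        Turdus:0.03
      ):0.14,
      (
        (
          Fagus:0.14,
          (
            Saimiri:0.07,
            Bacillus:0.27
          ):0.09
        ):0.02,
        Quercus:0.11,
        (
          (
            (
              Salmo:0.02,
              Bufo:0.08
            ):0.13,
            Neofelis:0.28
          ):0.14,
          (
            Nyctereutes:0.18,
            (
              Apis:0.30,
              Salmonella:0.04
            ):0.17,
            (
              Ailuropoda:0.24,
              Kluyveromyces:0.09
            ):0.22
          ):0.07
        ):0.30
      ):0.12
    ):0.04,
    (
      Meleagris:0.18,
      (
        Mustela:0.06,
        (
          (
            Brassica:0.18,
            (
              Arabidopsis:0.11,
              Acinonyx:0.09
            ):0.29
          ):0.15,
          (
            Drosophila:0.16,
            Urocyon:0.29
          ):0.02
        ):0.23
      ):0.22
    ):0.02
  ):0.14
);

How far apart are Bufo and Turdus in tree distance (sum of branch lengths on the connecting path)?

0.94

The path runs Bufo → … → MRCA → … → Turdus; the MRCA is the node subtending ((Castanea,Turdus),((Fagus,(Saimiri,Bacillus)),Quercus,(((Salmo,Bufo),Neofelis),(Nyctereutes,(Apis,Salmonella),(Ailuropoda,Kluyveromyces))))).
Branch lengths along that path: 0.08 + 0.13 + 0.14 + 0.30 + 0.12 + 0.14 + 0.03 = 0.94.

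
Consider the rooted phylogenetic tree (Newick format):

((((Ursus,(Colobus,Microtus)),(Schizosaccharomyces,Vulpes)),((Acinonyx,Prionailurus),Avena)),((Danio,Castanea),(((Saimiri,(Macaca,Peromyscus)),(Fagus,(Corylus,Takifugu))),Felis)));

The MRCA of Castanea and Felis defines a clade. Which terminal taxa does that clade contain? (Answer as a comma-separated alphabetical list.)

Castanea, Corylus, Danio, Fagus, Felis, Macaca, Peromyscus, Saimiri, Takifugu

Tracing Castanea: it sits inside (Danio,Castanea).
Tracing Felis: it sits inside (((Saimiri,(Macaca,Peromyscus)),(Fagus,(Corylus,Takifugu))),Felis).
The smallest clade enclosing both is ((Danio,Castanea),(((Saimiri,(Macaca,Peromyscus)),(Fagus,(Corylus,Takifugu))),Felis)); the answer is its 9 terminal taxa in alphabetical order.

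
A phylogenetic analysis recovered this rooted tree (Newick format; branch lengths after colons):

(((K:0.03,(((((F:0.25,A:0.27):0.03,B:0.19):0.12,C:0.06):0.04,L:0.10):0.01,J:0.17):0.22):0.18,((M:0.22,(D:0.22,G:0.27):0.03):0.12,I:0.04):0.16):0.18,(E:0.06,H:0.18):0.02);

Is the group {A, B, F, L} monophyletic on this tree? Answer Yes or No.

The MRCA of the listed taxa subtends ((((F,A),B),C),L).
That clade also contains C, which is not in the proposed group, so the group is not monophyletic.

No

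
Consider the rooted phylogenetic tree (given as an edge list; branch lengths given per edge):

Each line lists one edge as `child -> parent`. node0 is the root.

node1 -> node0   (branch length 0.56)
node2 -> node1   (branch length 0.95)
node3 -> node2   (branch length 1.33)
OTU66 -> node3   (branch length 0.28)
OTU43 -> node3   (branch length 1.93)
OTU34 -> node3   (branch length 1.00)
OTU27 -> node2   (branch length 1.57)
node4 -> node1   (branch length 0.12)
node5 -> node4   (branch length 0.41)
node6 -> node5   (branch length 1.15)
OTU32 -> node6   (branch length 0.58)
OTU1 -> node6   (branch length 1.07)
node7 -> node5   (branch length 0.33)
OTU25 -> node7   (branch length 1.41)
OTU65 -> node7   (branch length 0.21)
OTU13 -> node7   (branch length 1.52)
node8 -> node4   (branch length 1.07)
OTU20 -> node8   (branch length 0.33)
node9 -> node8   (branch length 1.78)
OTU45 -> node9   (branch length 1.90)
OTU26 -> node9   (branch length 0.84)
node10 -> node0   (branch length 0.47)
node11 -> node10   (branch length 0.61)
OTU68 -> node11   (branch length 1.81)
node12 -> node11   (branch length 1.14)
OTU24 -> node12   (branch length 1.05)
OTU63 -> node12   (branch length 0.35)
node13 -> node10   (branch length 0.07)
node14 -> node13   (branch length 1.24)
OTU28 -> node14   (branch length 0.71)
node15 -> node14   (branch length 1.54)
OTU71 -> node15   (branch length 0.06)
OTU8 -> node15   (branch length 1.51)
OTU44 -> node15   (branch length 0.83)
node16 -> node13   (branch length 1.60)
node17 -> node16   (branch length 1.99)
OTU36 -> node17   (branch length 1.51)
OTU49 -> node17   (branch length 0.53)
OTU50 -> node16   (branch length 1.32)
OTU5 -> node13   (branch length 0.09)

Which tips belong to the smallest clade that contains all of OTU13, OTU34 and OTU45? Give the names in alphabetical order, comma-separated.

Tracing OTU13: it sits inside (OTU25,OTU65,OTU13).
Tracing OTU34: it sits inside (OTU66,OTU43,OTU34).
Tracing OTU45: it sits inside (OTU45,OTU26).
The smallest clade enclosing all 3 is (((OTU66,OTU43,OTU34),OTU27),(((OTU32,OTU1),(OTU25,OTU65,OTU13)),(OTU20,(OTU45,OTU26)))); the answer is its 12 terminal taxa in alphabetical order.

OTU1, OTU13, OTU20, OTU25, OTU26, OTU27, OTU32, OTU34, OTU43, OTU45, OTU65, OTU66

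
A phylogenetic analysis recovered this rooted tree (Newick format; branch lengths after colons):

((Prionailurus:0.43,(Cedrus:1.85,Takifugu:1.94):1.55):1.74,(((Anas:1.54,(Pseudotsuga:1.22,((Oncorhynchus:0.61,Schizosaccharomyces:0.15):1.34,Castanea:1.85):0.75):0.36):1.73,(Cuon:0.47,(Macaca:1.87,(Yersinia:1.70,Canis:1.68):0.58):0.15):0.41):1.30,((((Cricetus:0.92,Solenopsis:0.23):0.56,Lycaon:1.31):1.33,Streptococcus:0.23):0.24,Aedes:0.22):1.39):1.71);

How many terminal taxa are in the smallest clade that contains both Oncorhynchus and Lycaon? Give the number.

The MRCA of Oncorhynchus and Lycaon is the node subtending (((Anas,(Pseudotsuga,((Oncorhynchus,Schizosaccharomyces),Castanea))),(Cuon,(Macaca,(Yersinia,Canis)))),((((Cricetus,Solenopsis),Lycaon),Streptococcus),Aedes)).
That clade contains 14 terminal taxa: Aedes, Anas, Canis, Castanea, Cricetus, Cuon, Lycaon, Macaca, Oncorhynchus, Pseudotsuga, Schizosaccharomyces, Solenopsis, Streptococcus, Yersinia.

14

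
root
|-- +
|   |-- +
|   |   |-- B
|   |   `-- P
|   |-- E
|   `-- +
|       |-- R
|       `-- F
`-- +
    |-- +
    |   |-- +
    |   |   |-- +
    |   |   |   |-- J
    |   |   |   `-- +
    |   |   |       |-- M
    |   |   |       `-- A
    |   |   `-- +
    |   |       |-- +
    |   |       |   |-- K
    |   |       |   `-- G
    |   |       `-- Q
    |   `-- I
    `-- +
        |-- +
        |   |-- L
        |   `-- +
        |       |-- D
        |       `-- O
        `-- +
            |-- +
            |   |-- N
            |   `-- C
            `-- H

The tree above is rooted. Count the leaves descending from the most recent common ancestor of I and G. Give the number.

7

The MRCA of I and G is the node subtending (((J,(M,A)),((K,G),Q)),I).
That clade contains 7 terminal taxa: A, G, I, J, K, M, Q.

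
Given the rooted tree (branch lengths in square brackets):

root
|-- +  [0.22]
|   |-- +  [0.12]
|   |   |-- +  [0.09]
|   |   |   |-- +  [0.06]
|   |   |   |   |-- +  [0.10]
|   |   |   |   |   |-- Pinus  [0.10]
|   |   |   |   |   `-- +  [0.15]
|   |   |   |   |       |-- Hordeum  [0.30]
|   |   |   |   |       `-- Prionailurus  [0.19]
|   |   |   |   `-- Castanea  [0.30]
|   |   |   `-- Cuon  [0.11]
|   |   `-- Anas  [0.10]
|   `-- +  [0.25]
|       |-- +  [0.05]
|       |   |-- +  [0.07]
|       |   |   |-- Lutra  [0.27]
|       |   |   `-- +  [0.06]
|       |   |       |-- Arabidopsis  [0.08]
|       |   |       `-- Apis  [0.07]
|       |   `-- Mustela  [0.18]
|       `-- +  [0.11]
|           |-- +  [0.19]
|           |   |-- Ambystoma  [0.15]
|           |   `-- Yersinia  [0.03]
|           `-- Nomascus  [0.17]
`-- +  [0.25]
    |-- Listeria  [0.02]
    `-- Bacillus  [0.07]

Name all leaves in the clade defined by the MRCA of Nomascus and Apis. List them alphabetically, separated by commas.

Tracing Nomascus: it sits inside ((Ambystoma,Yersinia),Nomascus).
Tracing Apis: it sits inside (Arabidopsis,Apis).
The smallest clade enclosing both is (((Lutra,(Arabidopsis,Apis)),Mustela),((Ambystoma,Yersinia),Nomascus)); the answer is its 7 terminal taxa in alphabetical order.

Ambystoma, Apis, Arabidopsis, Lutra, Mustela, Nomascus, Yersinia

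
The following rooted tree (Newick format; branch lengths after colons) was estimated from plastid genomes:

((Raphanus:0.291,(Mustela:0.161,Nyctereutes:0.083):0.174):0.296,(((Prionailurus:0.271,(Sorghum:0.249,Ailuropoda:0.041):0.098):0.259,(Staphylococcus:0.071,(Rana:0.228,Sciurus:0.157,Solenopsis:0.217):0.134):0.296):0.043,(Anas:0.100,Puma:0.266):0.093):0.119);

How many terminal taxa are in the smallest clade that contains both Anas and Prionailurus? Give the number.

The MRCA of Anas and Prionailurus is the node subtending (((Prionailurus,(Sorghum,Ailuropoda)),(Staphylococcus,(Rana,Sciurus,Solenopsis))),(Anas,Puma)).
That clade contains 9 terminal taxa: Ailuropoda, Anas, Prionailurus, Puma, Rana, Sciurus, Solenopsis, Sorghum, Staphylococcus.

9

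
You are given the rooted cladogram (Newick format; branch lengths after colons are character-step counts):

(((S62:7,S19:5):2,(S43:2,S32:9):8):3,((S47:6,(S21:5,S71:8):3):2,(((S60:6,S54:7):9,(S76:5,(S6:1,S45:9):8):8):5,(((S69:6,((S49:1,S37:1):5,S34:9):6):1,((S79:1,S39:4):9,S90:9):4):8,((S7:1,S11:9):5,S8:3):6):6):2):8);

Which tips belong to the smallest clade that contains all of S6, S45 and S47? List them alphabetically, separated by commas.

S11, S21, S34, S37, S39, S45, S47, S49, S54, S6, S60, S69, S7, S71, S76, S79, S8, S90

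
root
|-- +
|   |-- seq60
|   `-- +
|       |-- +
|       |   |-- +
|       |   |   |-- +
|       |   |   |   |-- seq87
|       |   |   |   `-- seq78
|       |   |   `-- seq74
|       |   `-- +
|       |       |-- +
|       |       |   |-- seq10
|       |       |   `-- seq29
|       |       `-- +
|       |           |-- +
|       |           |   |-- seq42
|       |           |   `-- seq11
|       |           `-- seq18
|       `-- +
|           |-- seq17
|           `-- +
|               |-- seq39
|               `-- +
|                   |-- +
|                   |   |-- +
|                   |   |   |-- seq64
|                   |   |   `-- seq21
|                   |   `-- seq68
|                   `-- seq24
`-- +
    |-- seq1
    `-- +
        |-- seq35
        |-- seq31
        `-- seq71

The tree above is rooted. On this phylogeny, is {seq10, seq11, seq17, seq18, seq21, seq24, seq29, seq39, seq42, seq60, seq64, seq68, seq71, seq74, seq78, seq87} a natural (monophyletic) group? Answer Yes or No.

No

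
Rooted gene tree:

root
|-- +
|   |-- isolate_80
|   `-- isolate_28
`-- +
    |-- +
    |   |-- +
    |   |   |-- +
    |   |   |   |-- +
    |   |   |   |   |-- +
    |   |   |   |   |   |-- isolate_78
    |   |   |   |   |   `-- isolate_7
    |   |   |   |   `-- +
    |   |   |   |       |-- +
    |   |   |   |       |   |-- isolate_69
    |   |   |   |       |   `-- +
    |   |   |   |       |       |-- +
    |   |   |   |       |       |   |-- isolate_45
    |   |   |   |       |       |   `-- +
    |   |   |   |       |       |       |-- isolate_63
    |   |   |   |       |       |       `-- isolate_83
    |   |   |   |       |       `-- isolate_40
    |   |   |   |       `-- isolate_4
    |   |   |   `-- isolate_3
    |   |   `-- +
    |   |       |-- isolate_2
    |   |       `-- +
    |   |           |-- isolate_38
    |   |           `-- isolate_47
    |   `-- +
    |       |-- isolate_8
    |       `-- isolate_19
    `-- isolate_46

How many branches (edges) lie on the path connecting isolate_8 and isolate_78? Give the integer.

The MRCA of isolate_8 and isolate_78 is the node subtending (((((isolate_78,isolate_7),((isolate_69,((isolate_45,(isolate_63,isolate_83)),isolate_40)),isolate_4)),isolate_3),(isolate_2,(isolate_38,isolate_47))),(isolate_8,isolate_19)).
From isolate_8 up to that node: 2 branches. From isolate_78 up to the same node: 5 branches. Total: 2 + 5 = 7.

7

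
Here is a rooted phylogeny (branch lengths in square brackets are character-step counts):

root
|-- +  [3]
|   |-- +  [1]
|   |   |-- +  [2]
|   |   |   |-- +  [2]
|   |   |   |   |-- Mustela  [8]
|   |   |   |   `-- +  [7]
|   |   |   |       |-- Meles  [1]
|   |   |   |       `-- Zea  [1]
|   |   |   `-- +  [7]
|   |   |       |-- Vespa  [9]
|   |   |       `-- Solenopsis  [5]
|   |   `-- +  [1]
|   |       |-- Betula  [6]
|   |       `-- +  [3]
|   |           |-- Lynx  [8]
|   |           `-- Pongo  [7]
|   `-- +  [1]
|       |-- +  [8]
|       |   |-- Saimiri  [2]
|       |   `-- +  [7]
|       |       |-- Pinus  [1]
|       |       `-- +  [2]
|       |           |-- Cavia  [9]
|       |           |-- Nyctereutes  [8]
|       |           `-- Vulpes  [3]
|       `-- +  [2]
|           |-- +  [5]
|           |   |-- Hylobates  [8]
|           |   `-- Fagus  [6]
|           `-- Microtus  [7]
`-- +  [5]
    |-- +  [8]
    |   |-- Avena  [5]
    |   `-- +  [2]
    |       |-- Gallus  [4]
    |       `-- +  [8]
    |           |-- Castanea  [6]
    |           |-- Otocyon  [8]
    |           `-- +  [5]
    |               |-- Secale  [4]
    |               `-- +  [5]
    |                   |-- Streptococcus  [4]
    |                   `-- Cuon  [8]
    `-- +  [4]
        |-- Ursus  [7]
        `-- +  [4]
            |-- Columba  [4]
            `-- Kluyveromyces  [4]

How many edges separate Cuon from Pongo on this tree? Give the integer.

The MRCA of Cuon and Pongo is the root of the tree.
From Cuon up to that node: 7 branches. From Pongo up to the same node: 5 branches. Total: 7 + 5 = 12.

12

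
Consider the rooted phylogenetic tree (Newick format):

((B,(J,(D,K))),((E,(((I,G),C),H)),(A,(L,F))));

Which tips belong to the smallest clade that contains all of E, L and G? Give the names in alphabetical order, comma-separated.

A, C, E, F, G, H, I, L

Tracing E: it sits inside (E,(((I,G),C),H)).
Tracing L: it sits inside (L,F).
Tracing G: it sits inside (I,G).
The smallest clade enclosing all 3 is ((E,(((I,G),C),H)),(A,(L,F))); the answer is its 8 terminal taxa in alphabetical order.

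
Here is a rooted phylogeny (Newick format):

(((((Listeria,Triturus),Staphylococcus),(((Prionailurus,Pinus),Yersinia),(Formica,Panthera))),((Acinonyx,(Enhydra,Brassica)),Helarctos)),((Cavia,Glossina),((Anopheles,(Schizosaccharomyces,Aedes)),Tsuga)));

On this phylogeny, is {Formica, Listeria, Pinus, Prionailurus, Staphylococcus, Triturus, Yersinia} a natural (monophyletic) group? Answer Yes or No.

No

The MRCA of the listed taxa subtends (((Listeria,Triturus),Staphylococcus),(((Prionailurus,Pinus),Yersinia),(Formica,Panthera))).
That clade also contains Panthera, which is not in the proposed group, so the group is not monophyletic.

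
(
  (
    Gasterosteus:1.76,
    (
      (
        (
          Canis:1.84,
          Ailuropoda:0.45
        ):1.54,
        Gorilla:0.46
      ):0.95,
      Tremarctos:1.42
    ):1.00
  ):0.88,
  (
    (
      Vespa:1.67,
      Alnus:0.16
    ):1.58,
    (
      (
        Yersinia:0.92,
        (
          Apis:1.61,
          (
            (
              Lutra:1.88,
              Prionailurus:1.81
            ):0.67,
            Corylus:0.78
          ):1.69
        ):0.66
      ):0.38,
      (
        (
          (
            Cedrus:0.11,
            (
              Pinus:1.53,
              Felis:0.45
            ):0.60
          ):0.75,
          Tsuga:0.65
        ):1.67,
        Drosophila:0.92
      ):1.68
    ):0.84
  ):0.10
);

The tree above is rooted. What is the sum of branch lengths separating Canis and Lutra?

12.43

The path runs Canis → … → MRCA → … → Lutra; the MRCA is the root of the tree.
Branch lengths along that path: 1.84 + 1.54 + 0.95 + 1.00 + 0.88 + 0.10 + 0.84 + 0.38 + 0.66 + 1.69 + 0.67 + 1.88 = 12.43.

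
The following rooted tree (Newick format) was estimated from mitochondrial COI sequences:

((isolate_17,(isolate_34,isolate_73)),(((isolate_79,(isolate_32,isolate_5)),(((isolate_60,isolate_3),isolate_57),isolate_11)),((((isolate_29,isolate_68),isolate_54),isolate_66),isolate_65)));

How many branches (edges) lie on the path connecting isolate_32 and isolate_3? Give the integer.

7

The MRCA of isolate_32 and isolate_3 is the node subtending ((isolate_79,(isolate_32,isolate_5)),(((isolate_60,isolate_3),isolate_57),isolate_11)).
From isolate_32 up to that node: 3 branches. From isolate_3 up to the same node: 4 branches. Total: 3 + 4 = 7.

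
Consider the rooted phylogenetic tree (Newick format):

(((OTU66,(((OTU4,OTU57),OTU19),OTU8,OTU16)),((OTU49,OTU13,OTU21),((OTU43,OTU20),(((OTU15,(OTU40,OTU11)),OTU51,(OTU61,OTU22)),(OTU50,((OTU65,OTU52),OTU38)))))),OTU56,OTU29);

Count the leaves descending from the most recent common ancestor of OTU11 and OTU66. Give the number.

21

The MRCA of OTU11 and OTU66 is the node subtending ((OTU66,(((OTU4,OTU57),OTU19),OTU8,OTU16)),((OTU49,OTU13,OTU21),((OTU43,OTU20),(((OTU15,(OTU40,OTU11)),OTU51,(OTU61,OTU22)),(OTU50,((OTU65,OTU52),OTU38)))))).
That clade contains 21 terminal taxa: OTU11, OTU13, OTU15, OTU16, OTU19, OTU20, OTU21, OTU22, OTU38, OTU4, OTU40, OTU43, OTU49, OTU50, OTU51, OTU52, OTU57, OTU61, OTU65, OTU66, OTU8.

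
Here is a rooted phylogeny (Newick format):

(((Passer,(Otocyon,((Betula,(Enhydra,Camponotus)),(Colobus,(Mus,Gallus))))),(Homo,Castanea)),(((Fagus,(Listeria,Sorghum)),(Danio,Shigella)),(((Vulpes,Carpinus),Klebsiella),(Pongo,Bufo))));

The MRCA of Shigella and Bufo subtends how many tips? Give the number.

The MRCA of Shigella and Bufo is the node subtending (((Fagus,(Listeria,Sorghum)),(Danio,Shigella)),(((Vulpes,Carpinus),Klebsiella),(Pongo,Bufo))).
That clade contains 10 terminal taxa: Bufo, Carpinus, Danio, Fagus, Klebsiella, Listeria, Pongo, Shigella, Sorghum, Vulpes.

10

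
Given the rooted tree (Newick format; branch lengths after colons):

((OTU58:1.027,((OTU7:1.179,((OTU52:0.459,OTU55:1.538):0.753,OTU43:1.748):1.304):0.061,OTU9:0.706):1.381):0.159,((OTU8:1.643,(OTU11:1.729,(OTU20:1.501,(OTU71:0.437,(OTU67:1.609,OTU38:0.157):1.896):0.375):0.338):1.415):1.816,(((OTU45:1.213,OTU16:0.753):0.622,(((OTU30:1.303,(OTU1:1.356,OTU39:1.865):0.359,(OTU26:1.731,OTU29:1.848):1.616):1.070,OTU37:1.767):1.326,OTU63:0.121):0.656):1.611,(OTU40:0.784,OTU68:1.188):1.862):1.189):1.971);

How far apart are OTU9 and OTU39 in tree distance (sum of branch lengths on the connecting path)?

12.293

The path runs OTU9 → … → MRCA → … → OTU39; the MRCA is the root of the tree.
Branch lengths along that path: 0.706 + 1.381 + 0.159 + 1.971 + 1.189 + 1.611 + 0.656 + 1.326 + 1.070 + 0.359 + 1.865 = 12.293.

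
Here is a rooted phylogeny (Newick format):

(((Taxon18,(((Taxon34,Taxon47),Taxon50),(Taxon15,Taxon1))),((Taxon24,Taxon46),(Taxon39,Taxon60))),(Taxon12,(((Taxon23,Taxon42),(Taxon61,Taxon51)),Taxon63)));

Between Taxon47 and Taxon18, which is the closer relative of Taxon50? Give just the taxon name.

The MRCA of Taxon50 and Taxon47 subtends ((Taxon34,Taxon47),Taxon50) (3 taxa).
The MRCA of Taxon50 and Taxon18 subtends (Taxon18,(((Taxon34,Taxon47),Taxon50),(Taxon15,Taxon1))) (6 taxa).
The first is nested inside the second, so Taxon50 shares a more recent common ancestor with Taxon47.

Taxon47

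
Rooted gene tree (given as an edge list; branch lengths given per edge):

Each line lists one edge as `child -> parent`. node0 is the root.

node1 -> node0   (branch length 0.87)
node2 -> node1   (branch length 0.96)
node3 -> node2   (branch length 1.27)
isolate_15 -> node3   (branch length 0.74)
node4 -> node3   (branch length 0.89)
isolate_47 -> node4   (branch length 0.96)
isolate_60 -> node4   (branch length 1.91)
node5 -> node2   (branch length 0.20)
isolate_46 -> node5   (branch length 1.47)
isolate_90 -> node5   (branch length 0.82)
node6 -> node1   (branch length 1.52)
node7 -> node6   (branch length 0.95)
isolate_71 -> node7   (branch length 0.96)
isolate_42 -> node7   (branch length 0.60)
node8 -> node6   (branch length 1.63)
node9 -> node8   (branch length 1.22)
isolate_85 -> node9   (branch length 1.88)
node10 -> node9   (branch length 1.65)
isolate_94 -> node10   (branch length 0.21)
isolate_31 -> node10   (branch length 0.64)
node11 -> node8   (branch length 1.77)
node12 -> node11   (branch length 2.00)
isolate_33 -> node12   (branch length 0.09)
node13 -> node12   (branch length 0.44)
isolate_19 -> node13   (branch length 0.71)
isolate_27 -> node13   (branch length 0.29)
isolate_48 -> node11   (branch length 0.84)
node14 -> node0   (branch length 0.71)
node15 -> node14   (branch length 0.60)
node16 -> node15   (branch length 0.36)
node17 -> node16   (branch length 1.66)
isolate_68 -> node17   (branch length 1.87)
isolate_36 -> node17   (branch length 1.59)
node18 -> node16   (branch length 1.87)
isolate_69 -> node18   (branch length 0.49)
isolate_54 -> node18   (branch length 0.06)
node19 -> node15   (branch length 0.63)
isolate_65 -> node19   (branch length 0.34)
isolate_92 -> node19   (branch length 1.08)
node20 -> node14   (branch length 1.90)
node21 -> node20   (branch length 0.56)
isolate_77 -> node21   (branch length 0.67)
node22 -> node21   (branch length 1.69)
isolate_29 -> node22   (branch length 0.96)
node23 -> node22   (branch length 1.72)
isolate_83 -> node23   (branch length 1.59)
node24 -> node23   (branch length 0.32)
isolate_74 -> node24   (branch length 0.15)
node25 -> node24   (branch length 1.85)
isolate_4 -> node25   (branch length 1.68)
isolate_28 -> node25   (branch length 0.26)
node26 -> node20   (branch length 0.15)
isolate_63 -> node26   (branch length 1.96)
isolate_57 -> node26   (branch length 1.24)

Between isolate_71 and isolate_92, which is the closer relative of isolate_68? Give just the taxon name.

isolate_92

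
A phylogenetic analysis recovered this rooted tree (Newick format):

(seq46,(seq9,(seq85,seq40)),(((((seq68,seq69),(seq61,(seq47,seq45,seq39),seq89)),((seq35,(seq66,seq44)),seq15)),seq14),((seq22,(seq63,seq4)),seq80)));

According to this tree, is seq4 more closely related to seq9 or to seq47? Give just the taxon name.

seq47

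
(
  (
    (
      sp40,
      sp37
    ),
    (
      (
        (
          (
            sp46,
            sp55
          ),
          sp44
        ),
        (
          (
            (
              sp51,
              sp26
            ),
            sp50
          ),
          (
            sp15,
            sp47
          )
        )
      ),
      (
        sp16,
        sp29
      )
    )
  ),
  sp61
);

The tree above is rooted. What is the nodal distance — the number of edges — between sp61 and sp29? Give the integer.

5

The MRCA of sp61 and sp29 is the root of the tree.
From sp61 up to that node: 1 branch. From sp29 up to the same node: 4 branches. Total: 1 + 4 = 5.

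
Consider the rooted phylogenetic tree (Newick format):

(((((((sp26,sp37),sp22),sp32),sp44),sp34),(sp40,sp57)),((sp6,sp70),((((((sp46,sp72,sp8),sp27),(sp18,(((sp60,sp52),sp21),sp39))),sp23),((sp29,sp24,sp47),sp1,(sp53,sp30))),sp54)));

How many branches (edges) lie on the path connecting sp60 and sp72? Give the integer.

8

The MRCA of sp60 and sp72 is the node subtending (((sp46,sp72,sp8),sp27),(sp18,(((sp60,sp52),sp21),sp39))).
From sp60 up to that node: 5 branches. From sp72 up to the same node: 3 branches. Total: 5 + 3 = 8.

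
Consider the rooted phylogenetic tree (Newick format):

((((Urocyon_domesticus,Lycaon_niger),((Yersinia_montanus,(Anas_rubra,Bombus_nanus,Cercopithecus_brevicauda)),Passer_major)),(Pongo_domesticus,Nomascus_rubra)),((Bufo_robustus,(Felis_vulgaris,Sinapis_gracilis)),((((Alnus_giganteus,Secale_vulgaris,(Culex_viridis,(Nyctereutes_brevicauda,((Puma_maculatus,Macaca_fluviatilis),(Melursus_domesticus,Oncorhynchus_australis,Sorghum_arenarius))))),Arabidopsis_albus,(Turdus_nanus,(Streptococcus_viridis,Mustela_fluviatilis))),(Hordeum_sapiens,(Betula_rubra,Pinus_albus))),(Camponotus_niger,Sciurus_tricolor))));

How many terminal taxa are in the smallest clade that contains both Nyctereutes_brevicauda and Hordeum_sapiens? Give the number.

16

The MRCA of Nyctereutes_brevicauda and Hordeum_sapiens is the node subtending (((Alnus_giganteus,Secale_vulgaris,(Culex_viridis,(Nyctereutes_brevicauda,((Puma_maculatus,Macaca_fluviatilis),(Melursus_domesticus,Oncorhynchus_australis,Sorghum_arenarius))))),Arabidopsis_albus,(Turdus_nanus,(Streptococcus_viridis,Mustela_fluviatilis))),(Hordeum_sapiens,(Betula_rubra,Pinus_albus))).
That clade contains 16 terminal taxa: Alnus_giganteus, Arabidopsis_albus, Betula_rubra, Culex_viridis, Hordeum_sapiens, Macaca_fluviatilis, Melursus_domesticus, Mustela_fluviatilis, Nyctereutes_brevicauda, Oncorhynchus_australis, Pinus_albus, Puma_maculatus, Secale_vulgaris, Sorghum_arenarius, Streptococcus_viridis, Turdus_nanus.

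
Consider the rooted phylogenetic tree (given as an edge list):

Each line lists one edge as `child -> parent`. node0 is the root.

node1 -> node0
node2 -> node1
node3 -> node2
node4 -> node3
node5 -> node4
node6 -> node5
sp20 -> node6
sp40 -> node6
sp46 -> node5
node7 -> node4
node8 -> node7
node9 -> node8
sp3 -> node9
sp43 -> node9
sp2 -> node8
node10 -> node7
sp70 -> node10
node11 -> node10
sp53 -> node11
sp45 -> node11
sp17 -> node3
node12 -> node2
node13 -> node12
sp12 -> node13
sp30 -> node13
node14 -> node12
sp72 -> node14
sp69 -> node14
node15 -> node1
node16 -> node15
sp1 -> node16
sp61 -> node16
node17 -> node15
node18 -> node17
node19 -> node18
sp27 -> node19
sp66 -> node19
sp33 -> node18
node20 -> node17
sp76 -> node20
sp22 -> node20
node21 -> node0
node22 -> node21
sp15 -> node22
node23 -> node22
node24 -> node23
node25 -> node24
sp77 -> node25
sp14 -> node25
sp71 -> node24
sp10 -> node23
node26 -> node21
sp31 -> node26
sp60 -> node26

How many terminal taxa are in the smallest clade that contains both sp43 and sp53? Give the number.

The MRCA of sp43 and sp53 is the node subtending (((sp3,sp43),sp2),(sp70,(sp53,sp45))).
That clade contains 6 terminal taxa: sp2, sp3, sp43, sp45, sp53, sp70.

6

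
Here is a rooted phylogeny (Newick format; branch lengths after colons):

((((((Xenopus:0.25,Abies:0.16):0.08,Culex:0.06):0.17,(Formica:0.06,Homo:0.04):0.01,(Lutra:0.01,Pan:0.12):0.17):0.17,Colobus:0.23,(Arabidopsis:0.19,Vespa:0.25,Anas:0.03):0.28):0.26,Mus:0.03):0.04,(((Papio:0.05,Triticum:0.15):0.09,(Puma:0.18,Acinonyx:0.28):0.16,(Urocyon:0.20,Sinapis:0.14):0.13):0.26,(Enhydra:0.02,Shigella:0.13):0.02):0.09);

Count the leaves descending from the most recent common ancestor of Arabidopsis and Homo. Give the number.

The MRCA of Arabidopsis and Homo is the node subtending ((((Xenopus,Abies),Culex),(Formica,Homo),(Lutra,Pan)),Colobus,(Arabidopsis,Vespa,Anas)).
That clade contains 11 terminal taxa: Abies, Anas, Arabidopsis, Colobus, Culex, Formica, Homo, Lutra, Pan, Vespa, Xenopus.

11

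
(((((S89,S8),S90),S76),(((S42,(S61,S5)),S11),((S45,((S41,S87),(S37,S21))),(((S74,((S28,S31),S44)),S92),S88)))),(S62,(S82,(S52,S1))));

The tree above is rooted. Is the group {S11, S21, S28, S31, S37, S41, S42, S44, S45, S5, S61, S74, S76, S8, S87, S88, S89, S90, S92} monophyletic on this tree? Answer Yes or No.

Yes

The most recent common ancestor of these taxa subtends ((((S89,S8),S90),S76),(((S42,(S61,S5)),S11),((S45,((S41,S87),(S37,S21))),(((S74,((S28,S31),S44)),S92),S88)))).
That clade has exactly 19 tips — every listed taxon and nothing else — so the group is monophyletic.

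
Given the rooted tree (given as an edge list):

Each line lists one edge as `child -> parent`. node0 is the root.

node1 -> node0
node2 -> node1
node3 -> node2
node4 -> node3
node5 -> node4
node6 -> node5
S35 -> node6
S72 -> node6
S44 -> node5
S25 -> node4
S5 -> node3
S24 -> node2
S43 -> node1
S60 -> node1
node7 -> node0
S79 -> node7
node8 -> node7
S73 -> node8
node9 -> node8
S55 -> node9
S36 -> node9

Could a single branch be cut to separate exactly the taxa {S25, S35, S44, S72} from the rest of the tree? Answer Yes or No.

The most recent common ancestor of these taxa subtends (((S35,S72),S44),S25).
That clade has exactly 4 tips — every listed taxon and nothing else — so the group is monophyletic.

Yes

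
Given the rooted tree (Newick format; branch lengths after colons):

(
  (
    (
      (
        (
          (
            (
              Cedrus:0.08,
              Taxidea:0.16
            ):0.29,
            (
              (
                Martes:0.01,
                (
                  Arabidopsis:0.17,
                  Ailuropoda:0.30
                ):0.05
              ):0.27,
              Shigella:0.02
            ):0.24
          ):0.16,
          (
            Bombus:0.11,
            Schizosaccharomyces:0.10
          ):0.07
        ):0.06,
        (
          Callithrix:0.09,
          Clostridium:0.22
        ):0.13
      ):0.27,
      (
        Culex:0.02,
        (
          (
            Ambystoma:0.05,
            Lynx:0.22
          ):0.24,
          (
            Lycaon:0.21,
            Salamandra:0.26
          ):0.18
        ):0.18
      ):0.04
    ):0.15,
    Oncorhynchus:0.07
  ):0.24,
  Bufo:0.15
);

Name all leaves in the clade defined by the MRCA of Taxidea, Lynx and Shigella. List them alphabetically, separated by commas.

Ailuropoda, Ambystoma, Arabidopsis, Bombus, Callithrix, Cedrus, Clostridium, Culex, Lycaon, Lynx, Martes, Salamandra, Schizosaccharomyces, Shigella, Taxidea

Tracing Taxidea: it sits inside (Cedrus,Taxidea).
Tracing Lynx: it sits inside (Ambystoma,Lynx).
Tracing Shigella: it sits inside ((Martes,(Arabidopsis,Ailuropoda)),Shigella).
The smallest clade enclosing all 3 is (((((Cedrus,Taxidea),((Martes,(Arabidopsis,Ailuropoda)),Shigella)),(Bombus,Schizosaccharomyces)),(Callithrix,Clostridium)),(Culex,((Ambystoma,Lynx),(Lycaon,Salamandra)))); the answer is its 15 terminal taxa in alphabetical order.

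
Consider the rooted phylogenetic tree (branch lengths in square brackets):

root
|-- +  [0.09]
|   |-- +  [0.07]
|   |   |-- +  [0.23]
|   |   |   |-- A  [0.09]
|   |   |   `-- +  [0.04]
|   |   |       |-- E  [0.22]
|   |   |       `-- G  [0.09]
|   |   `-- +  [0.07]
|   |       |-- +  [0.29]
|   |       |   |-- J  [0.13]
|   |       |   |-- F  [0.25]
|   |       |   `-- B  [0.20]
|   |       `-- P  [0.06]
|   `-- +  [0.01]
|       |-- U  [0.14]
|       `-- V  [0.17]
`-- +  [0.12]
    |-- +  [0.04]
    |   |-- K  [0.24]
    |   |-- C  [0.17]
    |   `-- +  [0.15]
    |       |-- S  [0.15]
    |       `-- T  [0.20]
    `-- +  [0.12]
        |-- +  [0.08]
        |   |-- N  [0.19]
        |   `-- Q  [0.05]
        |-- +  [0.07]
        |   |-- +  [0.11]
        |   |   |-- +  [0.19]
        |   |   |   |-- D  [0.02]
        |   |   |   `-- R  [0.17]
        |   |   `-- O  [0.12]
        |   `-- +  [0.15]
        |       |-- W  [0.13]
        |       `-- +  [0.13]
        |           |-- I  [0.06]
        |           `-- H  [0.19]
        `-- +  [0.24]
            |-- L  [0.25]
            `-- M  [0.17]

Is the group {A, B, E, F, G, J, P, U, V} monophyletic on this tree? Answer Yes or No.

The most recent common ancestor of these taxa subtends (((A,(E,G)),((J,F,B),P)),(U,V)).
That clade has exactly 9 tips — every listed taxon and nothing else — so the group is monophyletic.

Yes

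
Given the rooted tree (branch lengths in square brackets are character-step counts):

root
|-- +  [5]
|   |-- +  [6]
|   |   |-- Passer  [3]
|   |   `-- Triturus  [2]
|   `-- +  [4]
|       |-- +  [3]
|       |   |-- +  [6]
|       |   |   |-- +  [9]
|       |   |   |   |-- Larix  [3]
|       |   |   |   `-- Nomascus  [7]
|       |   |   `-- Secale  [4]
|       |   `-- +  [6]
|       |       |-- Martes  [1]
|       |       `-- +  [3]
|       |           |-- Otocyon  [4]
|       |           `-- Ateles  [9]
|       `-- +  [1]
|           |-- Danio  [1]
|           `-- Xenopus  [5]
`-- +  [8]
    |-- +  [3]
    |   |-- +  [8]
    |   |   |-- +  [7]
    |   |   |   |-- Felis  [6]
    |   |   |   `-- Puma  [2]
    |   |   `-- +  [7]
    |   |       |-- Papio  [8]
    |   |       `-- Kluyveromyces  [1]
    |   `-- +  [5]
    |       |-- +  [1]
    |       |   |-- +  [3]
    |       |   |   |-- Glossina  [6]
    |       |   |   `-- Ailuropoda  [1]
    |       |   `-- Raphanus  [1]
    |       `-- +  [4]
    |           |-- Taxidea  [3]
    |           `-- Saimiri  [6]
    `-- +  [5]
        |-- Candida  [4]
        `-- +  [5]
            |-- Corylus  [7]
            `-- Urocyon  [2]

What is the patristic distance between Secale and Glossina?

The path runs Secale → … → MRCA → … → Glossina; the MRCA is the root of the tree.
Branch lengths along that path: 4 + 6 + 3 + 4 + 5 + 8 + 3 + 5 + 1 + 3 + 6 = 48.

48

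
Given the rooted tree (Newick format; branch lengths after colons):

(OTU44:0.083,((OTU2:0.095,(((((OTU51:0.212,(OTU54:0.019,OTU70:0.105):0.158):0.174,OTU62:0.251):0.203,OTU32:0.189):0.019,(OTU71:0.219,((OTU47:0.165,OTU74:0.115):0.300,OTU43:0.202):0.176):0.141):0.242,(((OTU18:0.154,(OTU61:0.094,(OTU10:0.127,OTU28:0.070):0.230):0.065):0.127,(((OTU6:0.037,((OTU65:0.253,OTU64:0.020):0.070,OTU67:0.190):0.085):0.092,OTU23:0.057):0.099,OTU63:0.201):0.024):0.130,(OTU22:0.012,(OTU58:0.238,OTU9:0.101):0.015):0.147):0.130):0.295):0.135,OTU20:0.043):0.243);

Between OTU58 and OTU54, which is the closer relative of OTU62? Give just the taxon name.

OTU54

The MRCA of OTU62 and OTU54 subtends ((OTU51,(OTU54,OTU70)),OTU62) (4 taxa).
The MRCA of OTU62 and OTU58 subtends (((((OTU51,(OTU54,OTU70)),OTU62),OTU32),(OTU71,((OTU47,OTU74),OTU43))),(((OTU18,(OTU61,(OTU10,OTU28))),(((OTU6,((OTU65,OTU64),OTU67)),OTU23),OTU63)),(OTU22,(OTU58,OTU9)))) (22 taxa).
The first is nested inside the second, so OTU62 shares a more recent common ancestor with OTU54.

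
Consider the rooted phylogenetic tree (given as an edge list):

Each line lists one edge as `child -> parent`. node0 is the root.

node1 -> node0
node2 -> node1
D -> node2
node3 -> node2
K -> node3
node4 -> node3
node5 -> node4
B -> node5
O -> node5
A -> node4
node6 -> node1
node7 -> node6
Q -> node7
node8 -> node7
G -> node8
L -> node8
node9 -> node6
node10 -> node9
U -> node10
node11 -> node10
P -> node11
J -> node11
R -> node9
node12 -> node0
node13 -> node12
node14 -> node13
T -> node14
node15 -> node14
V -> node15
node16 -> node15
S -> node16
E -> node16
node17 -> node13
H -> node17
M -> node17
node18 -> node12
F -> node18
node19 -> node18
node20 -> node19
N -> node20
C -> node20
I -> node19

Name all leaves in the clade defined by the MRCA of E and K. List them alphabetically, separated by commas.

A, B, C, D, E, F, G, H, I, J, K, L, M, N, O, P, Q, R, S, T, U, V

Tracing E: it sits inside (S,E).
Tracing K: it sits inside (K,((B,O),A)).
The smallest clade enclosing both is the whole tree (their MRCA is the root), so the answer is all 22 tips in alphabetical order.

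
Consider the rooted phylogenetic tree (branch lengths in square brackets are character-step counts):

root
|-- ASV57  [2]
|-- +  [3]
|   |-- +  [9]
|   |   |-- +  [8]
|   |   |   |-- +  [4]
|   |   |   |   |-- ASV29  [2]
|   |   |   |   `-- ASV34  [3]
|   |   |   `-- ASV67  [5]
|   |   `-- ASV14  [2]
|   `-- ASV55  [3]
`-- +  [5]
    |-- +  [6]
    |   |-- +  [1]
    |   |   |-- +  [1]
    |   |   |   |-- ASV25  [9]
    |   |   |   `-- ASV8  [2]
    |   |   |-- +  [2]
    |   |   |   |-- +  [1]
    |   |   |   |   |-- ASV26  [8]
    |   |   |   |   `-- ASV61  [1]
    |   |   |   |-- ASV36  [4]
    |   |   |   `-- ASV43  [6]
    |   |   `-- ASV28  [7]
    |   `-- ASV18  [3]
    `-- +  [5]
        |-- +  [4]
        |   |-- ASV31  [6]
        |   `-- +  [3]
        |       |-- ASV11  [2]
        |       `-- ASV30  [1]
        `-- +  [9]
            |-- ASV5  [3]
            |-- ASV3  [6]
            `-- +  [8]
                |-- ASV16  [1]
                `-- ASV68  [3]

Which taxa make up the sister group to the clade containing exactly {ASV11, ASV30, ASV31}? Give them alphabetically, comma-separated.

The clade containing exactly {ASV11, ASV30, ASV31} attaches to the tree at the node subtending ((ASV31,(ASV11,ASV30)),(ASV5,ASV3,(ASV16,ASV68))).
The other lineage descending from that same node — the sister group — is (ASV5,ASV3,(ASV16,ASV68)); its 4 tips in alphabetical order are the answer.

ASV16, ASV3, ASV5, ASV68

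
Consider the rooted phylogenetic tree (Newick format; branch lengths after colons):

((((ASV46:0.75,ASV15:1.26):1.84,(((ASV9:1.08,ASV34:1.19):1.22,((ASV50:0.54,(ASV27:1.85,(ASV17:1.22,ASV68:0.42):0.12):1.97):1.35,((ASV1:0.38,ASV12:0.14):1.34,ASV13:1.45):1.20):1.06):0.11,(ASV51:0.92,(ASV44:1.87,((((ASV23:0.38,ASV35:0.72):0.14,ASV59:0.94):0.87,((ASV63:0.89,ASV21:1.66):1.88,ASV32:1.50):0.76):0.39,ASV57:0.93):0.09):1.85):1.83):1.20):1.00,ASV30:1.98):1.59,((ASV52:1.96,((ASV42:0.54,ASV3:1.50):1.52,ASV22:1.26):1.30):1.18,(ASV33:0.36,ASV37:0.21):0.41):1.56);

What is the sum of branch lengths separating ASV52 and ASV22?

The path runs ASV52 → … → MRCA → … → ASV22; the MRCA is the node subtending (ASV52,((ASV42,ASV3),ASV22)).
Branch lengths along that path: 1.96 + 1.30 + 1.26 = 4.52.

4.52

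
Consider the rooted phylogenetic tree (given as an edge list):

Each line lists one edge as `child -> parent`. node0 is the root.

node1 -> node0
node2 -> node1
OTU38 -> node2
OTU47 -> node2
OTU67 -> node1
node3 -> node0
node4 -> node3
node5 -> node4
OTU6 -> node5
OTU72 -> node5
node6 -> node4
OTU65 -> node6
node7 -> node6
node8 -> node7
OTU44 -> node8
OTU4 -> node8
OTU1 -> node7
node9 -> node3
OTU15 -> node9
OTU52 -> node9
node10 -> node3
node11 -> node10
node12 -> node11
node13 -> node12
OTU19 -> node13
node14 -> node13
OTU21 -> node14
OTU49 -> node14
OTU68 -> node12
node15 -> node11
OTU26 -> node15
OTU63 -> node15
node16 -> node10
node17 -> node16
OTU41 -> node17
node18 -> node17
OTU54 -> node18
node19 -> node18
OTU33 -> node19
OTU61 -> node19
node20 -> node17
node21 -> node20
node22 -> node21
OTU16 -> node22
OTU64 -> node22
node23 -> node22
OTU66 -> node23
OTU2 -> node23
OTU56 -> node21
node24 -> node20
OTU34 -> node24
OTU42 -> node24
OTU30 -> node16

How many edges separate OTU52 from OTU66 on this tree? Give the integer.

10

The MRCA of OTU52 and OTU66 is the node subtending (((OTU6,OTU72),(OTU65,((OTU44,OTU4),OTU1))),(OTU15,OTU52),((((OTU19,(OTU21,OTU49)),OTU68),(OTU26,OTU63)),((OTU41,(OTU54,(OTU33,OTU61)),(((OTU16,OTU64,(OTU66,OTU2)),OTU56),(OTU34,OTU42))),OTU30))).
From OTU52 up to that node: 2 branches. From OTU66 up to the same node: 8 branches. Total: 2 + 8 = 10.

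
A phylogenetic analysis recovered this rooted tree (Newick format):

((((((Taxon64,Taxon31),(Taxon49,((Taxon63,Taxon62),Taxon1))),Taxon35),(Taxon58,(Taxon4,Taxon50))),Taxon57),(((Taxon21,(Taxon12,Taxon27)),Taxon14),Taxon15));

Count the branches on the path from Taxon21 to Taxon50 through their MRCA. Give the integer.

9

The MRCA of Taxon21 and Taxon50 is the root of the tree.
From Taxon21 up to that node: 4 branches. From Taxon50 up to the same node: 5 branches. Total: 4 + 5 = 9.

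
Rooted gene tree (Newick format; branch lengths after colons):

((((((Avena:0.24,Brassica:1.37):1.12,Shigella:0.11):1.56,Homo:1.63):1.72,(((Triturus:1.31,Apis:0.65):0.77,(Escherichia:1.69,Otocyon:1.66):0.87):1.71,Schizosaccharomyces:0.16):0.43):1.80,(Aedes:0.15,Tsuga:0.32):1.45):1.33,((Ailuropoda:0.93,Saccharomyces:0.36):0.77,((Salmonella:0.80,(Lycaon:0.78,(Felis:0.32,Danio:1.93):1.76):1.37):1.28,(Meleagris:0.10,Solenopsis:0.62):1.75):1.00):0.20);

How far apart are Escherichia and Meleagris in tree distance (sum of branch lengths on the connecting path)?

The path runs Escherichia → … → MRCA → … → Meleagris; the MRCA is the root of the tree.
Branch lengths along that path: 1.69 + 0.87 + 1.71 + 0.43 + 1.80 + 1.33 + 0.20 + 1.00 + 1.75 + 0.10 = 10.88.

10.88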